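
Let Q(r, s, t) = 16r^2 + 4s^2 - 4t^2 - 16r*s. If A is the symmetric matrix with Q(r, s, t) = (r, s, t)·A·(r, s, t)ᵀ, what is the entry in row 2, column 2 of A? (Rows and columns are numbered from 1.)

4

The coefficient of s^2 in Q is 4, and that is exactly A[2,2].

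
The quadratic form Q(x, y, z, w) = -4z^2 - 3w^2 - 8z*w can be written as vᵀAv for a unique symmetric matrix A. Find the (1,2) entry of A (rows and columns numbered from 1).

The coefficient of x·y in Q is 0. For a symmetric A this equals A[1,2] + A[2,1] = 2·A[1,2].
So A[1,2] = 0/2 = 0.

0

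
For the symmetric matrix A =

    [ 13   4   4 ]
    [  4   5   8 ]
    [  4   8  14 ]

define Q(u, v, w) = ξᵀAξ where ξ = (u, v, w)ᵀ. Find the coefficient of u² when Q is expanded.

13

The coefficient of u² is the diagonal entry A[1,1] = 13.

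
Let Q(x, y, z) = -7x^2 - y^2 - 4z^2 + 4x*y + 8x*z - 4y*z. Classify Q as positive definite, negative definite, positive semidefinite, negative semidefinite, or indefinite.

The symmetric matrix is A = [[-7, 2, 4], [2, -1, -2], [4, -2, -4]].
Congruent diagonalization of A (simultaneous row and column reduction) yields pivots -7, -3/7, 0.
Counting signs: 2 negative, 1 zero.
Hence Q is negative semidefinite.

negative semidefinite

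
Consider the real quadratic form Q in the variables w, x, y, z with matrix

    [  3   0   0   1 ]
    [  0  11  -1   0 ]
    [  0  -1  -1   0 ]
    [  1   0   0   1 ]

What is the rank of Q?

4

Applying the same elementary operations to the rows and columns of A produces a congruent diagonal matrix with entries 3, 11, -12/11, 2/3.
Counting signs: 3 positive, 1 negative.
The rank is the number of nonzero pivots: 4.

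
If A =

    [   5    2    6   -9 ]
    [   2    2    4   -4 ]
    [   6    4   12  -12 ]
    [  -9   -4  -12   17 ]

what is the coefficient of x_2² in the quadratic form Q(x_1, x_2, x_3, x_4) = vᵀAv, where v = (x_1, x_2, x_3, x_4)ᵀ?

2

The coefficient of x_2² is the diagonal entry A[2,2] = 2.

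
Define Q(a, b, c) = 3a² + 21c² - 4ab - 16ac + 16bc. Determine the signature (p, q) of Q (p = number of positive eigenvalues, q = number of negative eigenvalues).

(2, 1)

Write A = [[3, -2, -8], [-2, 0, 8], [-8, 8, 21]].
An LDLᵀ factorisation of A has diagonal entries 3, -4/3, 5.
That gives 2 positive, 1 negative pivots.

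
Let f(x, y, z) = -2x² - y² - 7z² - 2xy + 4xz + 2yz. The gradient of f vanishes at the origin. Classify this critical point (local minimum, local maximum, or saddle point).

local maximum

The Hessian at the origin is H = [[-4, -2, 4], [-2, -2, 2], [4, 2, -14]].
Applying the same elementary operations to the rows and columns of H produces a congruent diagonal matrix with entries -4, -1, -10.
That gives 3 negative pivots.
H is negative definite, so the origin is a strict local maximum.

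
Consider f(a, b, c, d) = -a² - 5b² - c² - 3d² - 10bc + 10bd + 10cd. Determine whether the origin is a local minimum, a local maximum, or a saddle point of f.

The Hessian at the origin is H = [[-2, 0, 0, 0], [0, -10, -10, 10], [0, -10, -2, 10], [0, 10, 10, -6]].
Row-reducing H symmetrically gives the diagonal entries -2, -10, 8, 4.
That gives 2 positive, 2 negative pivots.
H is indefinite, so the origin is a saddle point.

saddle point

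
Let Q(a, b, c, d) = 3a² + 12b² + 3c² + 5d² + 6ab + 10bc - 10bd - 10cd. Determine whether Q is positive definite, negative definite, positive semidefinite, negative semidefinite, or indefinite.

Write A = [[3, 3, 0, 0], [3, 12, 5, -5], [0, 5, 3, -5], [0, -5, -5, 5]].
Applying the same elementary operations to the rows and columns of A produces a congruent diagonal matrix with entries 3, 9, 2/9, -20.
That gives 3 positive, 1 negative pivots.
Hence Q is indefinite.

indefinite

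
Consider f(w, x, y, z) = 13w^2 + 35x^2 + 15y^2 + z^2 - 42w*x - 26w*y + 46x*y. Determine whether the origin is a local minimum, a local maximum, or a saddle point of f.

saddle point

The Hessian at the origin is H = [[26, -42, -26, 0], [-42, 70, 46, 0], [-26, 46, 30, 0], [0, 0, 0, 2]].
An LDLᵀ factorisation of H has diagonal entries 26, 28/13, -24/7, 2.
So there are 3 positive, 1 negative pivots.
H is indefinite, so the origin is a saddle point.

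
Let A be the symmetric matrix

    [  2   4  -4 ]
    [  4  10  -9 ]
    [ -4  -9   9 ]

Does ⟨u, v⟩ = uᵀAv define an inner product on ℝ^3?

Leading principal minors: Δ_1 = 2, Δ_2 = 4, Δ_3 = 2.
All leading principal minors are positive, so by Sylvester's criterion Q is positive definite.
⟨·,·⟩ is an inner product exactly when A is positive definite.

yes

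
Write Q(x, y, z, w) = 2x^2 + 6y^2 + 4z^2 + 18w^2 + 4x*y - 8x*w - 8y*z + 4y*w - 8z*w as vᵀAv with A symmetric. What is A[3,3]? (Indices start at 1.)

The coefficient of z^2 in Q is 4, and that is exactly A[3,3].

4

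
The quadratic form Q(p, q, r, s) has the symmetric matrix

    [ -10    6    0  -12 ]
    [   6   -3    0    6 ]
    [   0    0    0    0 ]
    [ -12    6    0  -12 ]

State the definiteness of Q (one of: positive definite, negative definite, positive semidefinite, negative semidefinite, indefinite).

Congruent diagonalization of A (simultaneous row and column reduction) yields pivots -10, 3/5, 0, 0.
Counting signs: 1 positive, 1 negative, 2 zero.
Hence Q is indefinite.

indefinite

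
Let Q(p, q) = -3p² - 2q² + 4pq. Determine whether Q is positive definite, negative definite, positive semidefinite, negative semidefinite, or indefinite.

negative definite

The symmetric matrix of Q is A = [[-3, 2], [2, -2]].
Leading principal minors: Δ_1 = -3, Δ_2 = 2.
The signs alternate starting with Δ_1 < 0, so by Sylvester's criterion Q is negative definite.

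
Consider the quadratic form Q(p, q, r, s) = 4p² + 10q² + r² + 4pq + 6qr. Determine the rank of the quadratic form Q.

The symmetric matrix is A = [[4, 2, 0, 0], [2, 10, 3, 0], [0, 3, 1, 0], [0, 0, 0, 0]].
Row-reducing A symmetrically gives the diagonal entries 4, 9, 0, 0.
Counting signs: 2 positive, 2 zero.
The rank is the number of nonzero pivots: 2.

2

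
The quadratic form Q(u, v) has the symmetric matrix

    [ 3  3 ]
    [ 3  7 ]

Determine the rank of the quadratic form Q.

Row-reducing A symmetrically gives the diagonal entries 3, 4.
So there are 2 positive pivots.
The rank is the number of nonzero pivots: 2.

2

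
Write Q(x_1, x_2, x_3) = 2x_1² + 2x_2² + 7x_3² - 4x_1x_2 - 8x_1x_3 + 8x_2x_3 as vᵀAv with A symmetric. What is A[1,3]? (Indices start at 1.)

-4

The coefficient of x_1·x_3 in Q is -8. For a symmetric A this equals A[1,3] + A[3,1] = 2·A[1,3].
So A[1,3] = -8/2 = -4.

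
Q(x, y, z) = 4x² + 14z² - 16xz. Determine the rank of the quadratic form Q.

Write A = [[4, 0, -8], [0, 0, 0], [-8, 0, 14]].
Symmetric row and column elimination reduces A to a congruent diagonal form with pivots 4, 0, -2.
So there are 1 positive, 1 negative, 1 zero pivots.
The rank is the number of nonzero pivots: 2.

2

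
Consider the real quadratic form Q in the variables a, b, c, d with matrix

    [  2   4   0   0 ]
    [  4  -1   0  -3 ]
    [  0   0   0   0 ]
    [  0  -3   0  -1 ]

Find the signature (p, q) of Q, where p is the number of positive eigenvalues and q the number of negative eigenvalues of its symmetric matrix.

Row-reducing A symmetrically gives the diagonal entries 2, -9, 0, 0.
That gives 1 positive, 1 negative, 2 zero pivots.

(1, 1)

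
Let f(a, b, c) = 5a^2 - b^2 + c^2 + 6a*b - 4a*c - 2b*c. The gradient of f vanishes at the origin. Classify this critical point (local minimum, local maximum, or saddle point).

The Hessian at the origin is H = [[10, 6, -4], [6, -2, -2], [-4, -2, 2]].
Congruent diagonalization of H (simultaneous row and column reduction) yields pivots 10, -28/5, 3/7.
That gives 2 positive, 1 negative pivots.
H is indefinite, so the origin is a saddle point.

saddle point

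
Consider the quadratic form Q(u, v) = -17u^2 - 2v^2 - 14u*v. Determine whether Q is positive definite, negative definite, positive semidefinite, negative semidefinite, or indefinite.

indefinite

The symmetric matrix of Q is [[-17, -7], [-7, -2]].
For the 2×2 matrix [[-17, -7], [-7, -2]]: det = -17·-2 − (-7)² = -15, trace = -19.
det < 0 so the eigenvalues have opposite signs; the form is indefinite.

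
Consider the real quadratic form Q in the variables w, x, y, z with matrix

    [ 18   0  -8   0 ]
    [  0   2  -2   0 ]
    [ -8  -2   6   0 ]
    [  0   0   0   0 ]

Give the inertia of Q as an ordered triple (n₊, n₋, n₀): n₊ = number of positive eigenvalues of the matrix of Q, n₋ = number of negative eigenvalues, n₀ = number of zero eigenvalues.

(3, 0, 1)

Applying the same elementary operations to the rows and columns of A produces a congruent diagonal matrix with entries 18, 2, 4/9, 0.
That gives 3 positive, 1 zero pivots.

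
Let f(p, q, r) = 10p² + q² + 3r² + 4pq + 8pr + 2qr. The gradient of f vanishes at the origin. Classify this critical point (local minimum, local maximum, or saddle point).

local minimum

The Hessian at the origin is H = [[20, 4, 8], [4, 2, 2], [8, 2, 6]].
Congruent diagonalization of H (simultaneous row and column reduction) yields pivots 20, 6/5, 8/3.
That gives 3 positive pivots.
H is positive definite, so the origin is a strict local minimum.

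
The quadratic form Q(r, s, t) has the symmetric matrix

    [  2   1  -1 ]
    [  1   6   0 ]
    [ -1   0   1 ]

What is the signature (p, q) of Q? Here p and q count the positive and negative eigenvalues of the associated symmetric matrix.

(3, 0)

An LDLᵀ factorisation of A has diagonal entries 2, 11/2, 5/11.
That gives 3 positive pivots.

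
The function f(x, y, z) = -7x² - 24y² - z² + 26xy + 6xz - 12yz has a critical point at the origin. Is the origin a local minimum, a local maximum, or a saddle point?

saddle point

The Hessian at the origin is H = [[-14, 26, 6], [26, -48, -12], [6, -12, -2]].
An LDLᵀ factorisation of H has diagonal entries -14, 2/7, -2.
Counting signs: 1 positive, 2 negative.
H is indefinite, so the origin is a saddle point.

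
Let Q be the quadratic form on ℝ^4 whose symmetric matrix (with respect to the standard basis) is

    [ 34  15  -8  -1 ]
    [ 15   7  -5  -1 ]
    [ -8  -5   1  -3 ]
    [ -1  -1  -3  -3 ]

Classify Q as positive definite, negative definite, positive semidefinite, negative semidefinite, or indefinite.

indefinite

Applying the same elementary operations to the rows and columns of A produces a congruent diagonal matrix with entries 34, 13/34, -85/13, 10/17.
That gives 3 positive, 1 negative pivots.
Hence Q is indefinite.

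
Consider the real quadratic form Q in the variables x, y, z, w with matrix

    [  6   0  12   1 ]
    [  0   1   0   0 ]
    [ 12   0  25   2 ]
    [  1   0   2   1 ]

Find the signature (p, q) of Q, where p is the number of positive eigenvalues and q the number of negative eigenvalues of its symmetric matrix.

Applying the same elementary operations to the rows and columns of A produces a congruent diagonal matrix with entries 6, 1, 1, 5/6.
That gives 4 positive pivots.

(4, 0)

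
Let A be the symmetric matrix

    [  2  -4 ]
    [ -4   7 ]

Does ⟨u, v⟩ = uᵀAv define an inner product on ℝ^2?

no

For the 2×2 matrix [[2, -4], [-4, 7]]: det = 2·7 − (-4)² = -2, trace = 9.
det < 0 so the eigenvalues have opposite signs; the form is indefinite.
⟨·,·⟩ is an inner product exactly when A is positive definite.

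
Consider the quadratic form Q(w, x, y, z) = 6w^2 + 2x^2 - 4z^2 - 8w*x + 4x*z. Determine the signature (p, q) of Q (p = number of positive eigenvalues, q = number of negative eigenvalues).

(2, 1)

Write A = [[6, -4, 0, 0], [-4, 2, 0, 2], [0, 0, 0, 0], [0, 2, 0, -4]].
Symmetric row and column elimination reduces A to a congruent diagonal form with pivots 6, -2/3, 0, 2.
That gives 2 positive, 1 negative, 1 zero pivots.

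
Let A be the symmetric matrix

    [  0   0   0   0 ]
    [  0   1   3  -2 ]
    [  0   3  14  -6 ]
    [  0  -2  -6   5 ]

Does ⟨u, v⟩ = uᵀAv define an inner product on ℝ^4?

no

Congruent diagonalization of A (simultaneous row and column reduction) yields pivots 0, 1, 5, 1.
Counting signs: 3 positive, 1 zero.
Hence Q is positive semidefinite.
⟨·,·⟩ is an inner product exactly when A is positive definite.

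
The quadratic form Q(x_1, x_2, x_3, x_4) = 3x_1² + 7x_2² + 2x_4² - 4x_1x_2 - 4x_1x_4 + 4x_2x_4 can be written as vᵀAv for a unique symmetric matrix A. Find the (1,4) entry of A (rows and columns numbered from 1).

The coefficient of x_1·x_4 in Q is -4. For a symmetric A this equals A[1,4] + A[4,1] = 2·A[1,4].
So A[1,4] = -4/2 = -2.

-2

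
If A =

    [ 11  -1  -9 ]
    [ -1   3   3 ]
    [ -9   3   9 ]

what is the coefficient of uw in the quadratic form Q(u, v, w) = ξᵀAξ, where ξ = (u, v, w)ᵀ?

The coefficient of uw is A[1,3] + A[3,1] = 2·(-9) = -18.

-18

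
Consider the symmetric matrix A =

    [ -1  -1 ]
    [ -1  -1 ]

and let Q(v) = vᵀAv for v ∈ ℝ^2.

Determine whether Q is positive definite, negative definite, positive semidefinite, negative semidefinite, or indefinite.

Applying the same elementary operations to the rows and columns of A produces a congruent diagonal matrix with entries -1, 0.
That gives 1 negative, 1 zero pivots.
Hence Q is negative semidefinite.

negative semidefinite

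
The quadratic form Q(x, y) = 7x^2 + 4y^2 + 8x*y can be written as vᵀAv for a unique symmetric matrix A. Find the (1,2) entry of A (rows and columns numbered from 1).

The coefficient of x·y in Q is 8. For a symmetric A this equals A[1,2] + A[2,1] = 2·A[1,2].
So A[1,2] = 8/2 = 4.

4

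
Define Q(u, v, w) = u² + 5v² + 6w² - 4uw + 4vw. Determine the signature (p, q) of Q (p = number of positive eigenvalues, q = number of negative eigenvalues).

(3, 0)

The symmetric matrix is A = [[1, 0, -2], [0, 5, 2], [-2, 2, 6]].
An LDLᵀ factorisation of A has diagonal entries 1, 5, 6/5.
So there are 3 positive pivots.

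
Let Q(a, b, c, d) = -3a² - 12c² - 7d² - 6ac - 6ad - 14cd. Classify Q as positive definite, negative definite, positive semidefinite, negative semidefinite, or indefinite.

negative semidefinite

Write A = [[-3, 0, -3, -3], [0, 0, 0, 0], [-3, 0, -12, -7], [-3, 0, -7, -7]].
Applying the same elementary operations to the rows and columns of A produces a congruent diagonal matrix with entries -3, 0, -9, -20/9.
Counting signs: 3 negative, 1 zero.
Hence Q is negative semidefinite.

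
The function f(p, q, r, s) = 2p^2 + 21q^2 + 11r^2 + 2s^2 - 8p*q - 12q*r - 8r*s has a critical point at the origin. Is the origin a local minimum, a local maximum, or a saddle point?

The Hessian at the origin is H = [[4, -8, 0, 0], [-8, 42, -12, 0], [0, -12, 22, -8], [0, 0, -8, 4]].
Congruent diagonalization of H (simultaneous row and column reduction) yields pivots 4, 26, 214/13, 12/107.
Counting signs: 4 positive.
H is positive definite, so the origin is a strict local minimum.

local minimum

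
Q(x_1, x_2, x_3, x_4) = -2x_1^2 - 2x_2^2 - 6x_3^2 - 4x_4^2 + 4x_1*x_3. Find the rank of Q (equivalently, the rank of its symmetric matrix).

4

The associated matrix is A = [[-2, 0, 2, 0], [0, -2, 0, 0], [2, 0, -6, 0], [0, 0, 0, -4]].
Row-reducing A symmetrically gives the diagonal entries -2, -2, -4, -4.
Counting signs: 4 negative.
The rank is the number of nonzero pivots: 4.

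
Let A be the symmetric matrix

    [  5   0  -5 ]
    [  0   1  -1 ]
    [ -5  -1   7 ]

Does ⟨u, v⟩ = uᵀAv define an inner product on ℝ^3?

Symmetric row and column elimination reduces A to a congruent diagonal form with pivots 5, 1, 1.
That gives 3 positive pivots.
Hence Q is positive definite.
⟨·,·⟩ is an inner product exactly when A is positive definite.

yes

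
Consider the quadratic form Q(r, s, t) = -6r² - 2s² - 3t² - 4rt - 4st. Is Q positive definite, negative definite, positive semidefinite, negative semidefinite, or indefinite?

The symmetric matrix is A = [[-6, 0, -2], [0, -2, -2], [-2, -2, -3]].
Applying the same elementary operations to the rows and columns of A produces a congruent diagonal matrix with entries -6, -2, -1/3.
So there are 3 negative pivots.
Hence Q is negative definite.

negative definite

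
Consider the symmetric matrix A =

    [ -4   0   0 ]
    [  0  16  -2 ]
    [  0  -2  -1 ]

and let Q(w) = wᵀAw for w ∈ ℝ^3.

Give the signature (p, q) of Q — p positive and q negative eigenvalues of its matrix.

Row-reducing A symmetrically gives the diagonal entries -4, 16, -5/4.
That gives 1 positive, 2 negative pivots.

(1, 2)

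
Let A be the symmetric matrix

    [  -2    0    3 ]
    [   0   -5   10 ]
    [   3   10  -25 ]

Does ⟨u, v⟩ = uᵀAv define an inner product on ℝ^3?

Leading principal minors: Δ_1 = -2, Δ_2 = 10, Δ_3 = -5.
The signs alternate starting with Δ_1 < 0, so by Sylvester's criterion Q is negative definite.
⟨·,·⟩ is an inner product exactly when A is positive definite.

no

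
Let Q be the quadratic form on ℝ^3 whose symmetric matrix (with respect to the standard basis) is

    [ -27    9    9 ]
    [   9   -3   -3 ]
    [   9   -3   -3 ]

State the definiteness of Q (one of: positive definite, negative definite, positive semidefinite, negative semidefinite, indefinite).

Congruent diagonalization of A (simultaneous row and column reduction) yields pivots -27, 0, 0.
So there are 1 negative, 2 zero pivots.
Hence Q is negative semidefinite.

negative semidefinite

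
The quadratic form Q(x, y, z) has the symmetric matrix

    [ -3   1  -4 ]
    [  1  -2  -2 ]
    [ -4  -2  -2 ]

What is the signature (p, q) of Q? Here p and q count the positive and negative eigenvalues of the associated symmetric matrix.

Symmetric row and column elimination reduces A to a congruent diagonal form with pivots -3, -5/3, 10.
Counting signs: 1 positive, 2 negative.

(1, 2)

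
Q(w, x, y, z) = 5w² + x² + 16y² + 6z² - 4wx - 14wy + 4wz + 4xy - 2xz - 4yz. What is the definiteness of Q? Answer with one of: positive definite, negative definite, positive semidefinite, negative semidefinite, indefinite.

positive definite

The associated matrix is A = [[5, -2, -7, 2], [-2, 1, 2, -1], [-7, 2, 16, -2], [2, -1, -2, 6]].
Congruent diagonalization of A (simultaneous row and column reduction) yields pivots 5, 1/5, 3, 5.
That gives 4 positive pivots.
Hence Q is positive definite.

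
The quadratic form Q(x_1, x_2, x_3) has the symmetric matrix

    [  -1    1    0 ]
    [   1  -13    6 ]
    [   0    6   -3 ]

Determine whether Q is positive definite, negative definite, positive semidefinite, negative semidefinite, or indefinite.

Congruent diagonalization of A (simultaneous row and column reduction) yields pivots -1, -12, 0.
So there are 2 negative, 1 zero pivots.
Hence Q is negative semidefinite.

negative semidefinite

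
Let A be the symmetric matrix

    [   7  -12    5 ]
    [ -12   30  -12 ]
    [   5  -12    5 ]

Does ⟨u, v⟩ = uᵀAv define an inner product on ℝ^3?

yes

Leading principal minors: Δ_1 = 7, Δ_2 = 66, Δ_3 = 12.
All leading principal minors are positive, so by Sylvester's criterion Q is positive definite.
⟨·,·⟩ is an inner product exactly when A is positive definite.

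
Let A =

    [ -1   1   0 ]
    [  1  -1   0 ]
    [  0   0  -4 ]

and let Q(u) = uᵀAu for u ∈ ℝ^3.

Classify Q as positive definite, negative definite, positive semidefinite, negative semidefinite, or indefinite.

negative semidefinite

Applying the same elementary operations to the rows and columns of A produces a congruent diagonal matrix with entries -1, 0, -4.
So there are 2 negative, 1 zero pivots.
Hence Q is negative semidefinite.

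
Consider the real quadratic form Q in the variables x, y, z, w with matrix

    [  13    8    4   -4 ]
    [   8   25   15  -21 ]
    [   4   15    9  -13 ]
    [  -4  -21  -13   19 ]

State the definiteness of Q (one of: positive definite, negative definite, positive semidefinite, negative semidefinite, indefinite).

indefinite

Applying the same elementary operations to the rows and columns of A produces a congruent diagonal matrix with entries 13, 261/13, -16/261, 5/4.
That gives 3 positive, 1 negative pivots.
Hence Q is indefinite.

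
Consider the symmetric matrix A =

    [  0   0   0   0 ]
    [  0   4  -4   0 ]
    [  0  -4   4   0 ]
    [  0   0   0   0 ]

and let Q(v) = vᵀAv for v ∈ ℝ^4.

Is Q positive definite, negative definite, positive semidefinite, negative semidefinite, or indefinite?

Applying the same elementary operations to the rows and columns of A produces a congruent diagonal matrix with entries 0, 4, 0, 0.
That gives 1 positive, 3 zero pivots.
Hence Q is positive semidefinite.

positive semidefinite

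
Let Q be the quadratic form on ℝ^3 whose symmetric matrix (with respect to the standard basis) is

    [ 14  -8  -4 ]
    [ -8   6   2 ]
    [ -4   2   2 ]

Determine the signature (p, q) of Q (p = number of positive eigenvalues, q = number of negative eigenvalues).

(3, 0)

An LDLᵀ factorisation of A has diagonal entries 14, 10/7, 4/5.
That gives 3 positive pivots.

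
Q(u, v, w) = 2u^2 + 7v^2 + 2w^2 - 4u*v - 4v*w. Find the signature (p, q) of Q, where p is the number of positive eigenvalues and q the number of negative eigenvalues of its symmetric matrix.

(3, 0)

Write A = [[2, -2, 0], [-2, 7, -2], [0, -2, 2]].
Applying the same elementary operations to the rows and columns of A produces a congruent diagonal matrix with entries 2, 5, 6/5.
Counting signs: 3 positive.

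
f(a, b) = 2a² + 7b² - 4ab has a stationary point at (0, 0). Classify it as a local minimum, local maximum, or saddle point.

The Hessian at the origin is H = [[4, -4], [-4, 14]].
det H = 4·14 − (-4)² = 40 > 0 and H[1,1] = 4 > 0, so H is positive definite.
Therefore the origin is a local minimum.

local minimum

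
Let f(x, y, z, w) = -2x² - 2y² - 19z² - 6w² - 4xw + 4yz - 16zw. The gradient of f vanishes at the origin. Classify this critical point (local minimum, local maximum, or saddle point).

local maximum

The Hessian at the origin is H = [[-4, 0, 0, -4], [0, -4, 4, 0], [0, 4, -38, -16], [-4, 0, -16, -12]].
Symmetric row and column elimination reduces H to a congruent diagonal form with pivots -4, -4, -34, -8/17.
So there are 4 negative pivots.
H is negative definite, so the origin is a strict local maximum.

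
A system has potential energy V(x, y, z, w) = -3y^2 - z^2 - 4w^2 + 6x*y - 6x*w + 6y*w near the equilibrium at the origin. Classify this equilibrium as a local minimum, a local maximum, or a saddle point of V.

The Hessian at the origin is H = [[0, 6, 0, -6], [6, -6, 0, 6], [0, 0, -2, 0], [-6, 6, 0, -8]].
H is indefinite, so the origin is a saddle point.

saddle point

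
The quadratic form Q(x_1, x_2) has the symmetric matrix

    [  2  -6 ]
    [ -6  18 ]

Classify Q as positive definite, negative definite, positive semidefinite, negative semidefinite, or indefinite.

positive semidefinite

Applying the same elementary operations to the rows and columns of A produces a congruent diagonal matrix with entries 2, 0.
Counting signs: 1 positive, 1 zero.
Hence Q is positive semidefinite.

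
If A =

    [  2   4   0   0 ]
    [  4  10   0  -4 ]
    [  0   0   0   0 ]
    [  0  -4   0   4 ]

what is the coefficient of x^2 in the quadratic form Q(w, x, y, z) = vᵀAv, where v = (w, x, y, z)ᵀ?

The coefficient of x^2 is the diagonal entry A[2,2] = 10.

10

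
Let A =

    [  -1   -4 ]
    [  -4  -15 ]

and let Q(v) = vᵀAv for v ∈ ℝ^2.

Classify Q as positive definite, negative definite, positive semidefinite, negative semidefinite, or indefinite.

For the 2×2 matrix [[-1, -4], [-4, -15]]: det = -1·-15 − (-4)² = -1, trace = -16.
det < 0 so the eigenvalues have opposite signs; the form is indefinite.

indefinite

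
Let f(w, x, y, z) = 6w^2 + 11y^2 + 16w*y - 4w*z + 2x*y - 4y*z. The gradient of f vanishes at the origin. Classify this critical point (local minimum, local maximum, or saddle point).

saddle point

The Hessian at the origin is H = [[12, 0, 16, -4], [0, 0, 2, 0], [16, 2, 22, -4], [-4, 0, -4, 0]].
H is indefinite, so the origin is a saddle point.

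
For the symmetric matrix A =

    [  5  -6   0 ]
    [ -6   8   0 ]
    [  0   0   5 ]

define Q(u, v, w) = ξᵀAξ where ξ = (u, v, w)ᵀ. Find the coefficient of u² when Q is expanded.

The coefficient of u² is the diagonal entry A[1,1] = 5.

5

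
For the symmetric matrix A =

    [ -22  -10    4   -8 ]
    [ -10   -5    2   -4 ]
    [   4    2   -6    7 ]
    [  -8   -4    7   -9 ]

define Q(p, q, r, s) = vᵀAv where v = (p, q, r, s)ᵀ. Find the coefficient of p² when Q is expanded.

The coefficient of p² is the diagonal entry A[1,1] = -22.

-22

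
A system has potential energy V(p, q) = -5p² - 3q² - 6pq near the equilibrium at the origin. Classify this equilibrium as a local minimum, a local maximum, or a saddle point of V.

The Hessian at the origin is H = [[-10, -6], [-6, -6]].
det H = -10·-6 − (-6)² = 24 > 0 and H[1,1] = -10 < 0, so H is negative definite.
Therefore the origin is a local maximum.

local maximum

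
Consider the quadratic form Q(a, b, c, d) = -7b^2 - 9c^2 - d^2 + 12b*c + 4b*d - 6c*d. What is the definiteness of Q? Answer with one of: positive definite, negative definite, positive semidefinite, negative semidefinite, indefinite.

negative semidefinite

The symmetric matrix is A = [[0, 0, 0, 0], [0, -7, 6, 2], [0, 6, -9, -3], [0, 2, -3, -1]].
Symmetric row and column elimination reduces A to a congruent diagonal form with pivots 0, -7, -27/7, 0.
That gives 2 negative, 2 zero pivots.
Hence Q is negative semidefinite.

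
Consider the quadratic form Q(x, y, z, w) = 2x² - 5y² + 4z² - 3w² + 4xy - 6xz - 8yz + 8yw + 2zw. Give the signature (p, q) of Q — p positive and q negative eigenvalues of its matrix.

(1, 3)

The associated matrix is A = [[2, 2, -3, 0], [2, -5, -4, 4], [-3, -4, 4, 1], [0, 4, 1, -3]].
Symmetric row and column elimination reduces A to a congruent diagonal form with pivots 2, -7, -5/14, -1/5.
That gives 1 positive, 3 negative pivots.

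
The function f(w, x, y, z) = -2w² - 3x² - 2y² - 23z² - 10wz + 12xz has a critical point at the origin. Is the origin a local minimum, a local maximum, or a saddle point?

saddle point

The Hessian at the origin is H = [[-4, 0, 0, -10], [0, -6, 0, 12], [0, 0, -4, 0], [-10, 12, 0, -46]].
Congruent diagonalization of H (simultaneous row and column reduction) yields pivots -4, -6, -4, 3.
That gives 1 positive, 3 negative pivots.
H is indefinite, so the origin is a saddle point.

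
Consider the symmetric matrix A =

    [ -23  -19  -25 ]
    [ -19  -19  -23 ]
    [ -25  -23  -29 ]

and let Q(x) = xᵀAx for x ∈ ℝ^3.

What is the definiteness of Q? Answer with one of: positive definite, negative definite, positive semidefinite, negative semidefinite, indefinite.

Leading principal minors: Δ_1 = -23, Δ_2 = 76, Δ_3 = -12.
The signs alternate starting with Δ_1 < 0, so by Sylvester's criterion Q is negative definite.

negative definite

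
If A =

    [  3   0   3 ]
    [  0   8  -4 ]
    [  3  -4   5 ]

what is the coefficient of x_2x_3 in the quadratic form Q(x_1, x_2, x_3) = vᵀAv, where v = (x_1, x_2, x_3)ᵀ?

-8

The coefficient of x_2x_3 is A[2,3] + A[3,2] = 2·(-4) = -8.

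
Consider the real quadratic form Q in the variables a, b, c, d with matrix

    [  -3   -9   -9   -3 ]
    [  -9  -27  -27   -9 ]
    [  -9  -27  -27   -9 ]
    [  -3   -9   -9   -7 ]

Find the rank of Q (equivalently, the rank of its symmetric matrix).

Symmetric row and column elimination reduces A to a congruent diagonal form with pivots -3, 0, 0, -4.
Counting signs: 2 negative, 2 zero.
The rank is the number of nonzero pivots: 2.

2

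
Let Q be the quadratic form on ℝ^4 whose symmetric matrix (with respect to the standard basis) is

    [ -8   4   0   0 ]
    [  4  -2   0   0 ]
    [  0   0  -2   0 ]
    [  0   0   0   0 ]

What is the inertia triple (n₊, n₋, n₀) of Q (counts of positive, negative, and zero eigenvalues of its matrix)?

(0, 2, 2)

Congruent diagonalization of A (simultaneous row and column reduction) yields pivots -8, 0, -2, 0.
That gives 2 negative, 2 zero pivots.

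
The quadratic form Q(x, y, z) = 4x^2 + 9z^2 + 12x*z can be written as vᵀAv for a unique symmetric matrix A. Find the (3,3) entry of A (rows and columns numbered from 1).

The coefficient of z^2 in Q is 9, and that is exactly A[3,3].

9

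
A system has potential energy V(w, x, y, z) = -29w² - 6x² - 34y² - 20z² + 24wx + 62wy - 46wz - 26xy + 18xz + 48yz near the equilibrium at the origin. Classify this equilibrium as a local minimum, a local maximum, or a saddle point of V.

local maximum

The Hessian at the origin is H = [[-58, 24, 62, -46], [24, -12, -26, 18], [62, -26, -68, 48], [-46, 18, 48, -40]].
Symmetric row and column elimination reduces H to a congruent diagonal form with pivots -58, -60/29, -5/3, -12/5.
Counting signs: 4 negative.
H is negative definite, so the origin is a strict local maximum.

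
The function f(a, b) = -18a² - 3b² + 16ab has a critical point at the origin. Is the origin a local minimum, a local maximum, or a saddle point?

The Hessian at the origin is H = [[-36, 16], [16, -6]].
det H = -36·-6 − (16)² = -40 < 0, so H is indefinite.
Therefore the origin is a saddle point.

saddle point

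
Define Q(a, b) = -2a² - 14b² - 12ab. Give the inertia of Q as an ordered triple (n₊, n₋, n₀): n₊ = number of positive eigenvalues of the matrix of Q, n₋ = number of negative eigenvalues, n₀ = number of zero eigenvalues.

The associated matrix is A = [[-2, -6], [-6, -14]].
An LDLᵀ factorisation of A has diagonal entries -2, 4.
That gives 1 positive, 1 negative pivots.

(1, 1, 0)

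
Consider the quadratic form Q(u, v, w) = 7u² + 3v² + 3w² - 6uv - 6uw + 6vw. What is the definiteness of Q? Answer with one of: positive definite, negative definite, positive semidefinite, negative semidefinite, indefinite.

positive semidefinite

The associated matrix is A = [[7, -3, -3], [-3, 3, 3], [-3, 3, 3]].
Symmetric row and column elimination reduces A to a congruent diagonal form with pivots 7, 12/7, 0.
That gives 2 positive, 1 zero pivots.
Hence Q is positive semidefinite.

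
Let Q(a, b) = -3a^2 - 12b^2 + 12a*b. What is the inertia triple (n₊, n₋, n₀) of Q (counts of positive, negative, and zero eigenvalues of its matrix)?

The associated matrix is A = [[-3, 6], [6, -12]].
Applying the same elementary operations to the rows and columns of A produces a congruent diagonal matrix with entries -3, 0.
That gives 1 negative, 1 zero pivots.

(0, 1, 1)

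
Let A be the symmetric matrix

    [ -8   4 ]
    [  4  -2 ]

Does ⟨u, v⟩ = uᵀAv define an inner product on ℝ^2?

no

Row-reducing A symmetrically gives the diagonal entries -8, 0.
That gives 1 negative, 1 zero pivots.
Hence Q is negative semidefinite.
⟨·,·⟩ is an inner product exactly when A is positive definite.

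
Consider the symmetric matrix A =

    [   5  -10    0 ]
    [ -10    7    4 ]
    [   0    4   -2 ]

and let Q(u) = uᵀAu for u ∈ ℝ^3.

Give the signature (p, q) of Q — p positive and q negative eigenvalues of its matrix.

(1, 2)

Congruent diagonalization of A (simultaneous row and column reduction) yields pivots 5, -13, -10/13.
Counting signs: 1 positive, 2 negative.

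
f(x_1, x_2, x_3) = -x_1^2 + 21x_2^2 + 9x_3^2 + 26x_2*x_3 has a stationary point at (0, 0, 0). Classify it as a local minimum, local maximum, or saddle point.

The Hessian at the origin is H = [[-2, 0, 0], [0, 42, 26], [0, 26, 18]].
Symmetric row and column elimination reduces H to a congruent diagonal form with pivots -2, 42, 40/21.
So there are 2 positive, 1 negative pivots.
H is indefinite, so the origin is a saddle point.

saddle point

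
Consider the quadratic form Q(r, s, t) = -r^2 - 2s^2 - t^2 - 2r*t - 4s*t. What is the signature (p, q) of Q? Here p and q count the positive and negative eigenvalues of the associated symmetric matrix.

The symmetric matrix is A = [[-1, 0, -1], [0, -2, -2], [-1, -2, -1]].
Symmetric row and column elimination reduces A to a congruent diagonal form with pivots -1, -2, 2.
That gives 1 positive, 2 negative pivots.

(1, 2)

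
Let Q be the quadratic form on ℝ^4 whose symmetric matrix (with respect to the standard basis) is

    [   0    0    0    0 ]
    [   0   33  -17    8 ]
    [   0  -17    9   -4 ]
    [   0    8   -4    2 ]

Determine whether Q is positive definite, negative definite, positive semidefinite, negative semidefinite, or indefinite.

Applying the same elementary operations to the rows and columns of A produces a congruent diagonal matrix with entries 0, 33, 8/33, 0.
Counting signs: 2 positive, 2 zero.
Hence Q is positive semidefinite.

positive semidefinite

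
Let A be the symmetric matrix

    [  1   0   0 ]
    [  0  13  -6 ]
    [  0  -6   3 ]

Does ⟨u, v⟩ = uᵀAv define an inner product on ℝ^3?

Leading principal minors: Δ_1 = 1, Δ_2 = 13, Δ_3 = 3.
All leading principal minors are positive, so by Sylvester's criterion Q is positive definite.
⟨·,·⟩ is an inner product exactly when A is positive definite.

yes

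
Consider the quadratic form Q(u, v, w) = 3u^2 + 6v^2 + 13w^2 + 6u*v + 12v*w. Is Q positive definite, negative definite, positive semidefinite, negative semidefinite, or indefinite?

The symmetric matrix of Q is A = [[3, 3, 0], [3, 6, 6], [0, 6, 13]].
Leading principal minors: Δ_1 = 3, Δ_2 = 9, Δ_3 = 9.
All leading principal minors are positive, so by Sylvester's criterion Q is positive definite.

positive definite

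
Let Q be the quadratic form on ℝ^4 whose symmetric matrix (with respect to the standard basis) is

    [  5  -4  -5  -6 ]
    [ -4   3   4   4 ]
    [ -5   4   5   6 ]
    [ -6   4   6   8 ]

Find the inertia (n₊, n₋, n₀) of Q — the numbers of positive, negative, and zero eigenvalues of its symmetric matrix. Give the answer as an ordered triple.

Applying the same elementary operations to the rows and columns of A produces a congruent diagonal matrix with entries 5, -1/5, 0, 4.
So there are 2 positive, 1 negative, 1 zero pivots.

(2, 1, 1)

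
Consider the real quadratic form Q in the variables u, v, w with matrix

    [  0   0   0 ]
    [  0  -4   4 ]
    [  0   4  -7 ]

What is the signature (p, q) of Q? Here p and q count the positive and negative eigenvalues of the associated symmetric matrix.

(0, 2)

Symmetric row and column elimination reduces A to a congruent diagonal form with pivots 0, -4, -3.
So there are 2 negative, 1 zero pivots.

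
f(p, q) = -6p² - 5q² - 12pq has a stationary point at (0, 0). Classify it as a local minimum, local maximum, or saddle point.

saddle point

The Hessian at the origin is H = [[-12, -12], [-12, -10]].
det H = -12·-10 − (-12)² = -24 < 0, so H is indefinite.
Therefore the origin is a saddle point.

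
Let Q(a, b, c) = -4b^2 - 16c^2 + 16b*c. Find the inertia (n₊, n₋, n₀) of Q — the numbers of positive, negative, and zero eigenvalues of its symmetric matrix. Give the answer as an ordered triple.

The symmetric matrix is A = [[0, 0, 0], [0, -4, 8], [0, 8, -16]].
Applying the same elementary operations to the rows and columns of A produces a congruent diagonal matrix with entries 0, -4, 0.
That gives 1 negative, 2 zero pivots.

(0, 1, 2)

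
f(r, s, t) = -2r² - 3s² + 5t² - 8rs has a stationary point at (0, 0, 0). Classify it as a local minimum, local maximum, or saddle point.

The Hessian at the origin is H = [[-4, -8, 0], [-8, -6, 0], [0, 0, 10]].
Row-reducing H symmetrically gives the diagonal entries -4, 10, 10.
That gives 2 positive, 1 negative pivots.
H is indefinite, so the origin is a saddle point.

saddle point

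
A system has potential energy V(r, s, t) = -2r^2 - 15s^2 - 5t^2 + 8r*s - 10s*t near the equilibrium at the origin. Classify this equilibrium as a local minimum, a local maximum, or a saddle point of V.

The Hessian at the origin is H = [[-4, 8, 0], [8, -30, -10], [0, -10, -10]].
Congruent diagonalization of H (simultaneous row and column reduction) yields pivots -4, -14, -20/7.
Counting signs: 3 negative.
H is negative definite, so the origin is a strict local maximum.

local maximum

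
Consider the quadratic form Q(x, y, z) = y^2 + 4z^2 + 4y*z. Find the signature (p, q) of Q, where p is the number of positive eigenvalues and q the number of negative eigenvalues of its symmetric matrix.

(1, 0)

The symmetric matrix is A = [[0, 0, 0], [0, 1, 2], [0, 2, 4]].
Congruent diagonalization of A (simultaneous row and column reduction) yields pivots 0, 1, 0.
So there are 1 positive, 2 zero pivots.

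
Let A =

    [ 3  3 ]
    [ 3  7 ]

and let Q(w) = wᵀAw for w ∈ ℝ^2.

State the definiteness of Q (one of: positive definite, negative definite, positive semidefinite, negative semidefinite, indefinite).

positive definite

For the 2×2 matrix [[3, 3], [3, 7]]: det = 3·7 − (3)² = 12, trace = 10.
det > 0 so both eigenvalues share the sign of the trace; trace = 10 > 0 ⇒ both positive.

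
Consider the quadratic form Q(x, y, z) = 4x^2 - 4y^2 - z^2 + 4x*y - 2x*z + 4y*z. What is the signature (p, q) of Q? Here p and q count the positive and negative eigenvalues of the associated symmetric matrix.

(1, 1)

Write A = [[4, 2, -1], [2, -4, 2], [-1, 2, -1]].
Congruent diagonalization of A (simultaneous row and column reduction) yields pivots 4, -5, 0.
So there are 1 positive, 1 negative, 1 zero pivots.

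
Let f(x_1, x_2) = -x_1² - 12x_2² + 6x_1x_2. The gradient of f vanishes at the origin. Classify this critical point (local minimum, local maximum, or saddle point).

The Hessian at the origin is H = [[-2, 6], [6, -24]].
det H = -2·-24 − (6)² = 12 > 0 and H[1,1] = -2 < 0, so H is negative definite.
Therefore the origin is a local maximum.

local maximum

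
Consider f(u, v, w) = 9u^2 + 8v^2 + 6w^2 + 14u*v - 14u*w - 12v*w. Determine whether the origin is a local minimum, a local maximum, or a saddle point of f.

local minimum

The Hessian at the origin is H = [[18, 14, -14], [14, 16, -12], [-14, -12, 12]].
Row-reducing H symmetrically gives the diagonal entries 18, 46/9, 20/23.
That gives 3 positive pivots.
H is positive definite, so the origin is a strict local minimum.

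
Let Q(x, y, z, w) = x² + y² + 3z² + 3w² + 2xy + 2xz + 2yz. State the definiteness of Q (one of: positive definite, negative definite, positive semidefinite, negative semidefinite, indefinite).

The symmetric matrix is A = [[1, 1, 1, 0], [1, 1, 1, 0], [1, 1, 3, 0], [0, 0, 0, 3]].
Symmetric row and column elimination reduces A to a congruent diagonal form with pivots 1, 0, 2, 3.
So there are 3 positive, 1 zero pivots.
Hence Q is positive semidefinite.

positive semidefinite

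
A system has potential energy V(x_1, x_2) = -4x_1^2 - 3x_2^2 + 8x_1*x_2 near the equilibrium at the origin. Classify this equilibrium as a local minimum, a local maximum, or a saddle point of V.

saddle point

The Hessian at the origin is H = [[-8, 8], [8, -6]].
det H = -8·-6 − (8)² = -16 < 0, so H is indefinite.
Therefore the origin is a saddle point.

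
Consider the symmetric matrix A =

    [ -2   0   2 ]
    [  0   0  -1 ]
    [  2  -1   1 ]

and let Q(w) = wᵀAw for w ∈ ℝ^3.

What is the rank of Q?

Row reduction of A gives 3 nonzero rows, so rank A = 3.

3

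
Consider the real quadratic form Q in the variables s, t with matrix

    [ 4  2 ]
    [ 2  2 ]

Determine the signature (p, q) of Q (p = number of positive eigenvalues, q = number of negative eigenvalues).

(2, 0)

Row-reducing A symmetrically gives the diagonal entries 4, 1.
Counting signs: 2 positive.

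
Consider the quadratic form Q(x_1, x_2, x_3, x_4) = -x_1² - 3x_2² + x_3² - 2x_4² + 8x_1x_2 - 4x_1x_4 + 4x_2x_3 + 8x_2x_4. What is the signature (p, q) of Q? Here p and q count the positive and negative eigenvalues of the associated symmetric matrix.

(3, 1)

The symmetric matrix is A = [[-1, 4, 0, -2], [4, -3, 2, 4], [0, 2, 1, 0], [-2, 4, 0, -2]].
Symmetric row and column elimination reduces A to a congruent diagonal form with pivots -1, 13, 9/13, 2/9.
So there are 3 positive, 1 negative pivots.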